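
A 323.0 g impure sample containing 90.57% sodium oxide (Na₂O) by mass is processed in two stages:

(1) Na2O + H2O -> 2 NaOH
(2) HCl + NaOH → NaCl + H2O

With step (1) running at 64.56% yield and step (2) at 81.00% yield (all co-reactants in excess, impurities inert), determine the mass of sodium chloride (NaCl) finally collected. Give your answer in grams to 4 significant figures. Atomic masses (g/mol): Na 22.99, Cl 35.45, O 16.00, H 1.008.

Pure Na2O = 323.0 × 0.9057 = 292.54 g.
M(Na2O) = 2(22.99) + 16.00 = 61.98 g/mol.
M(NaCl) = 22.99 + 35.45 = 58.44 g/mol.
n(Na2O) = 292.54 / 61.98 = 4.7199 mol.
Step 1 (Na2O:NaOH = 1:2): theoretical n(NaOH) = 9.4399 mol; at 64.56% yield, n(NaOH) = 6.0944 mol.
Step 2 (NaOH:NaCl = 1:1): theoretical n(NaCl) = 6.0944 mol, so theoretical mass = 6.0944 × 58.44 = 356.15 g.
At 81.00% yield, actual mass of NaCl = 356.15 × 0.8100 = 288.49 g.

288.5 g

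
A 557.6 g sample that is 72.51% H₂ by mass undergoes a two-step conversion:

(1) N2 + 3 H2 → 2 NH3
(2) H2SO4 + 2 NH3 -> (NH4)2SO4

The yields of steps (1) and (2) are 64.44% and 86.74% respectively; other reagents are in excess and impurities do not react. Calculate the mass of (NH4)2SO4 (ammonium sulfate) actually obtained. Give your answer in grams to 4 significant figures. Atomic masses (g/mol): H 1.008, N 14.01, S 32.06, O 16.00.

Pure H2 = 557.6 × 0.7251 = 404.32 g.
M(H2) = 2(1.008) = 2.016 g/mol.
M((NH4)2SO4) = 2(14.01) + 8(1.008) + 32.06 + 4(16.00) = 132.144 g/mol.
n(H2) = 404.32 / 2.016 = 200.55 mol.
Step 1 (H2:NH3 = 3:2): theoretical n(NH3) = 133.70 mol; at 64.44% yield, n(NH3) = 86.158 mol.
Step 2 (NH3:(NH4)2SO4 = 2:1): theoretical n((NH4)2SO4) = 43.079 mol, so theoretical mass = 43.079 × 132.144 = 5692.6 g.
At 86.74% yield, actual mass of (NH4)2SO4 = 5692.6 × 0.8674 = 4937.8 g.

4938 g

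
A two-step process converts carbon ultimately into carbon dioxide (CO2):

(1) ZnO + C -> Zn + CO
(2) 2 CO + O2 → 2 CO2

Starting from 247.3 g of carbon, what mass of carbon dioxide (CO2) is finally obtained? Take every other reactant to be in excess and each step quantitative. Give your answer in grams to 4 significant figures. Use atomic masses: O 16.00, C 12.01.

M(C) = 12.01 g/mol.
M(CO2) = 12.01 + 2(16.00) = 44.01 g/mol.
n(C) = 247.30 / 12.01 = 20.591 mol.
Step 1 gives a 1:1 ratio of C to CO, so n(CO) = 20.591 mol.
In step 2 the CO:CO2 ratio is 2:2, so n(CO2) = 20.591 mol.
Mass of CO2 = 20.591 × 44.01 = 906.22 g.

906.2 g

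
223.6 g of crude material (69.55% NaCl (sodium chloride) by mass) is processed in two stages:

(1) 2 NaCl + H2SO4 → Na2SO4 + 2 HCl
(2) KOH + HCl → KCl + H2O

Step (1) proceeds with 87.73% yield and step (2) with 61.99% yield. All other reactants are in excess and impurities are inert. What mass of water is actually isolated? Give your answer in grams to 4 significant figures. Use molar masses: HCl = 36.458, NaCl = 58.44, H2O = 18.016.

26.07 g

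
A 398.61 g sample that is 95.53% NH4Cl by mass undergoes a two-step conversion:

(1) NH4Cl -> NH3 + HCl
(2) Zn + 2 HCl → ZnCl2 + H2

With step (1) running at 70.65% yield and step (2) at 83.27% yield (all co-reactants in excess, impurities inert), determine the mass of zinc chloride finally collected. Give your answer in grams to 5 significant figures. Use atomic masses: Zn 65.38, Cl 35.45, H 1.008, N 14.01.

Pure NH4Cl = 398.61 × 0.9553 = 380.792 g.
M(NH4Cl) = 14.01 + 4(1.008) + 35.45 = 53.492 g/mol.
M(ZnCl2) = 65.38 + 2(35.45) = 136.28 g/mol.
n(NH4Cl) = 380.792 / 53.492 = 7.11867 mol.
Step 1 (NH4Cl:HCl = 1:1): theoretical n(HCl) = 7.11867 mol; at 70.65% yield, n(HCl) = 5.02934 mol.
Step 2 (HCl:ZnCl2 = 2:1): theoretical n(ZnCl2) = 2.51467 mol, so theoretical mass = 2.51467 × 136.28 = 342.699 g.
At 83.27% yield, actual mass of ZnCl2 = 342.699 × 0.8327 = 285.366 g.

285.37 g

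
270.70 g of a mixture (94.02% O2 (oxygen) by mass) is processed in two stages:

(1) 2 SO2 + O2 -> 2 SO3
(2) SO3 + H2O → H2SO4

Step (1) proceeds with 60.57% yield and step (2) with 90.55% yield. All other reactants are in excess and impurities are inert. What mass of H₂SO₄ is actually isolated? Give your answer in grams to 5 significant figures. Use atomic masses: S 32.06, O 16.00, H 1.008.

Pure O2 = 270.70 × 0.9402 = 254.512 g.
M(O2) = 2(16.00) = 32.00 g/mol.
M(H2SO4) = 2(1.008) + 32.06 + 4(16.00) = 98.076 g/mol.
n(O2) = 254.512 / 32.00 = 7.95350 mol.
Step 1 (O2:SO3 = 1:2): theoretical n(SO3) = 15.9070 mol; at 60.57% yield, n(SO3) = 9.63488 mol.
Step 2 (SO3:H2SO4 = 1:1): theoretical n(H2SO4) = 9.63488 mol, so theoretical mass = 9.63488 × 98.076 = 944.950 g.
At 90.55% yield, actual mass of H2SO4 = 944.950 × 0.9055 = 855.652 g.

855.65 g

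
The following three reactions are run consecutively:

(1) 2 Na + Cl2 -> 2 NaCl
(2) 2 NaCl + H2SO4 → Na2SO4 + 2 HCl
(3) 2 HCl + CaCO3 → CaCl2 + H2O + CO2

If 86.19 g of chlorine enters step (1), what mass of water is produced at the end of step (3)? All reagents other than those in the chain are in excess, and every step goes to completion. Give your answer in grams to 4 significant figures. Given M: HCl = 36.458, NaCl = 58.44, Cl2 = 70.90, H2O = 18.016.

n(Cl2) = 86.19 / 70.90 = 1.2157 mol.
Reaction (1): Cl2→NaCl ratio 1:2 ⇒ n(NaCl) = 2.4313 mol.
Reaction (2): NaCl→HCl ratio 2:2 ⇒ n(HCl) = 2.4313 mol.
Reaction (3): HCl→H2O ratio 2:1 ⇒ n(H2O) = 1.2157 mol.
Mass of H2O = 1.2157 × 18.016 = 21.901 g.

21.90 g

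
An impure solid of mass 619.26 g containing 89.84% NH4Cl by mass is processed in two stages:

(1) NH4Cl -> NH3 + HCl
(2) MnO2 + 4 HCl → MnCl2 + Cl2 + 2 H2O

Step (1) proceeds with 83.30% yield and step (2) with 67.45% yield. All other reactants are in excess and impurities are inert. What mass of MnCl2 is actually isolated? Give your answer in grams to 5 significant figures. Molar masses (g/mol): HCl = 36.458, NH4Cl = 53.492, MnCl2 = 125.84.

Pure NH4Cl = 619.26 × 0.8984 = 556.343 g.
n(NH4Cl) = 556.343 / 53.492 = 10.4005 mol.
Step 1 (NH4Cl:HCl = 1:1): theoretical n(HCl) = 10.4005 mol; at 83.30% yield, n(HCl) = 8.66361 mol.
Step 2 (HCl:MnCl2 = 4:1): theoretical n(MnCl2) = 2.16590 mol, so theoretical mass = 2.16590 × 125.84 = 272.557 g.
At 67.45% yield, actual mass of MnCl2 = 272.557 × 0.6745 = 183.840 g.

183.84 g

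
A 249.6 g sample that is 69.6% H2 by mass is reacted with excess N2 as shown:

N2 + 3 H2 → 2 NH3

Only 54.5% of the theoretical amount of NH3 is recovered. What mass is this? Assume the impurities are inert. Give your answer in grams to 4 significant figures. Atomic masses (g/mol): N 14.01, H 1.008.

533.3 g

Pure H2 available = 249.6 g × 0.696 = 173.72 g.
M(H2) = 2(1.008) = 2.016 g/mol.
M(NH3) = 14.01 + 3(1.008) = 17.034 g/mol.
n(H2) = 173.72 g / 2.016 g/mol = 86.171 mol.
From the equation the H2:NH3 mole ratio is 3:2, so n(NH3) = 86.171 × 2/3 = 57.448 mol.
Mass of NH3 = 57.448 mol × 17.034 g/mol = 978.56 g.
Actual mass collected = 978.56 g × 0.545 = 533.32 g.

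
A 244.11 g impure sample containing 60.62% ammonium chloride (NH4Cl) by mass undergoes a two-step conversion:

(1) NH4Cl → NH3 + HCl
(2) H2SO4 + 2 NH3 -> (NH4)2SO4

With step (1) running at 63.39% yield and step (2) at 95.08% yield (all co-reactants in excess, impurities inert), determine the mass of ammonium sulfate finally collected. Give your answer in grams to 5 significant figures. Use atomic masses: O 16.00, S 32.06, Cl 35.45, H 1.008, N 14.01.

110.16 g

Pure NH4Cl = 244.11 × 0.6062 = 147.979 g.
M(NH4Cl) = 14.01 + 4(1.008) + 35.45 = 53.492 g/mol.
M((NH4)2SO4) = 2(14.01) + 8(1.008) + 32.06 + 4(16.00) = 132.144 g/mol.
n(NH4Cl) = 147.979 / 53.492 = 2.76639 mol.
Step 1 (NH4Cl:NH3 = 1:1): theoretical n(NH3) = 2.76639 mol; at 63.39% yield, n(NH3) = 1.75361 mol.
Step 2 (NH3:(NH4)2SO4 = 2:1): theoretical n((NH4)2SO4) = 0.876806 mol, so theoretical mass = 0.876806 × 132.144 = 115.865 g.
At 95.08% yield, actual mass of (NH4)2SO4 = 115.865 × 0.9508 = 110.164 g.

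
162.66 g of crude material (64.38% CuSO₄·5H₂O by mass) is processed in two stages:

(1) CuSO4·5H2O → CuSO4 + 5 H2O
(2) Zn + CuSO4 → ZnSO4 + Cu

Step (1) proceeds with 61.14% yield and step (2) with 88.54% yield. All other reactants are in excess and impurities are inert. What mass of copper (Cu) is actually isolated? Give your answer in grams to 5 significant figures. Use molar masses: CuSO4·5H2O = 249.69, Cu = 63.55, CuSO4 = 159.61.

14.428 g

Pure CuSO4·5H2O = 162.66 × 0.6438 = 104.721 g.
n(CuSO4·5H2O) = 104.721 / 249.69 = 0.419402 mol.
Step 1 (CuSO4·5H2O:CuSO4 = 1:1): theoretical n(CuSO4) = 0.419402 mol; at 61.14% yield, n(CuSO4) = 0.256422 mol.
Step 2 (CuSO4:Cu = 1:1): theoretical n(Cu) = 0.256422 mol, so theoretical mass = 0.256422 × 63.55 = 16.2956 g.
At 88.54% yield, actual mass of Cu = 16.2956 × 0.8854 = 14.4282 g.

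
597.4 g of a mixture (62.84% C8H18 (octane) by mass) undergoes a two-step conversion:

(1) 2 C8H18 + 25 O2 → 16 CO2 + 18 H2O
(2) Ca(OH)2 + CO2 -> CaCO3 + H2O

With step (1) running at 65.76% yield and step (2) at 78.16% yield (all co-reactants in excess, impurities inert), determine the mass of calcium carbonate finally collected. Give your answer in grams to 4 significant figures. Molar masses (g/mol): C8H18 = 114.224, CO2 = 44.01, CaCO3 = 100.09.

1353 g

Pure C8H18 = 597.4 × 0.6284 = 375.41 g.
n(C8H18) = 375.41 / 114.224 = 3.2866 mol.
Step 1 (C8H18:CO2 = 2:16): theoretical n(CO2) = 26.293 mol; at 65.76% yield, n(CO2) = 17.290 mol.
Step 2 (CO2:CaCO3 = 1:1): theoretical n(CaCO3) = 17.290 mol, so theoretical mass = 17.290 × 100.09 = 1730.6 g.
At 78.16% yield, actual mass of CaCO3 = 1730.6 × 0.7816 = 1352.6 g.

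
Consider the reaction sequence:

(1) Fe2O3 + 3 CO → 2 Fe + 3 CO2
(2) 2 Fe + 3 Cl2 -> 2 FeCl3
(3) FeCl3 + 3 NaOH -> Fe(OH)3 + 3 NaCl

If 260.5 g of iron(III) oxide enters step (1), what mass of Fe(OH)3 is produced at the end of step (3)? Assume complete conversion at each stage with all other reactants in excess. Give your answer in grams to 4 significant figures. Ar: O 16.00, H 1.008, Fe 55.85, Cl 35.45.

M(Fe2O3) = 2(55.85) + 3(16.00) = 159.70 g/mol.
M(Fe(OH)3) = 55.85 + 3(16.00) + 3(1.008) = 106.874 g/mol.
n(Fe2O3) = 260.5 / 159.70 = 1.6312 mol.
Reaction (1): Fe2O3→Fe ratio 1:2 ⇒ n(Fe) = 3.2624 mol.
Reaction (2): Fe→FeCl3 ratio 2:2 ⇒ n(FeCl3) = 3.2624 mol.
Reaction (3): FeCl3→Fe(OH)3 ratio 1:1 ⇒ n(Fe(OH)3) = 3.2624 mol.
Mass of Fe(OH)3 = 3.2624 × 106.874 = 348.66 g.

348.7 g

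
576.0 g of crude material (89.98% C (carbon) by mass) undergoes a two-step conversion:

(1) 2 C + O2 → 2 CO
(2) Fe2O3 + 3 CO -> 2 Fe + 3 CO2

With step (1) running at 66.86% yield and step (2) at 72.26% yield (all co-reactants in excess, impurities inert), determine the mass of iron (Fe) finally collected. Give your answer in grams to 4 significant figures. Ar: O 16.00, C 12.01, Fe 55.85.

Pure C = 576.0 × 0.8998 = 518.28 g.
M(C) = 12.01 g/mol.
M(Fe) = 55.85 g/mol.
n(C) = 518.28 / 12.01 = 43.154 mol.
Step 1 (C:CO = 2:2): theoretical n(CO) = 43.154 mol; at 66.86% yield, n(CO) = 28.853 mol.
Step 2 (CO:Fe = 3:2): theoretical n(Fe) = 19.235 mol, so theoretical mass = 19.235 × 55.85 = 1074.3 g.
At 72.26% yield, actual mass of Fe = 1074.3 × 0.7226 = 776.29 g.

776.3 g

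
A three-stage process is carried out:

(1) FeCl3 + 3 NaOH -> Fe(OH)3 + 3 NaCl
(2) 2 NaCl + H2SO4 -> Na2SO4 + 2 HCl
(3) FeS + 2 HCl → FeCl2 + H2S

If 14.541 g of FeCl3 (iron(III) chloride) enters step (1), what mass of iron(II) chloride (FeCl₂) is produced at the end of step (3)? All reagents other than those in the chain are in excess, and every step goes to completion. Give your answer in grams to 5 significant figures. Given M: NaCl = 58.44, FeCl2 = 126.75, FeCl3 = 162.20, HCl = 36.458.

n(FeCl3) = 14.541 / 162.20 = 0.0896486 mol.
Reaction (1): FeCl3→NaCl ratio 1:3 ⇒ n(NaCl) = 0.268946 mol.
Reaction (2): NaCl→HCl ratio 2:2 ⇒ n(HCl) = 0.268946 mol.
Reaction (3): HCl→FeCl2 ratio 2:1 ⇒ n(FeCl2) = 0.134473 mol.
Mass of FeCl2 = 0.134473 × 126.75 = 17.0444 g.

17.044 g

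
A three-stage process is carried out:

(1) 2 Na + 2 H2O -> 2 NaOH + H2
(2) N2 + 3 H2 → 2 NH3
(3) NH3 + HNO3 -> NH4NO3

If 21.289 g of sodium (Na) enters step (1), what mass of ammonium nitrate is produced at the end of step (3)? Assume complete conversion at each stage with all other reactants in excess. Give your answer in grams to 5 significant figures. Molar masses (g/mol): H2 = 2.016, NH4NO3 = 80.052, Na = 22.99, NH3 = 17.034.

n(Na) = 21.289 / 22.99 = 0.926011 mol.
Reaction (1): Na→H2 ratio 2:1 ⇒ n(H2) = 0.463006 mol.
Reaction (2): H2→NH3 ratio 3:2 ⇒ n(NH3) = 0.308670 mol.
Reaction (3): NH3→NH4NO3 ratio 1:1 ⇒ n(NH4NO3) = 0.308670 mol.
Mass of NH4NO3 = 0.308670 × 80.052 = 24.7097 g.

24.710 g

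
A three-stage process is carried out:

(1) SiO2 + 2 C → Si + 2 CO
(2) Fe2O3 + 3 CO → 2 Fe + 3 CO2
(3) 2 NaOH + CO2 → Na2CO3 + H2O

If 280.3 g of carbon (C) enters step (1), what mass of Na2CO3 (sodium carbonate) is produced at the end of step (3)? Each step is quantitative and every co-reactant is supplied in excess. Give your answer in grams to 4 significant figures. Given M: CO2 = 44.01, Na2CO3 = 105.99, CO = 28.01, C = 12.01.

n(C) = 280.3 / 12.01 = 23.339 mol.
Reaction (1): C→CO ratio 2:2 ⇒ n(CO) = 23.339 mol.
Reaction (2): CO→CO2 ratio 3:3 ⇒ n(CO2) = 23.339 mol.
Reaction (3): CO2→Na2CO3 ratio 1:1 ⇒ n(Na2CO3) = 23.339 mol.
Mass of Na2CO3 = 23.339 × 105.99 = 2473.7 g.

2474 g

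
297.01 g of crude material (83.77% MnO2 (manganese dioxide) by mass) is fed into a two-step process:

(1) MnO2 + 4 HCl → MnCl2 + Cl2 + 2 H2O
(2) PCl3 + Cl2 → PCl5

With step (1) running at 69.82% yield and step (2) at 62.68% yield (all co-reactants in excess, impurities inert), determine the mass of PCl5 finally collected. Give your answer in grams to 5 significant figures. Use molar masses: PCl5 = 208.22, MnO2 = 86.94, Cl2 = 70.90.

260.78 g

Pure MnO2 = 297.01 × 0.8377 = 248.805 g.
n(MnO2) = 248.805 / 86.94 = 2.86180 mol.
Step 1 (MnO2:Cl2 = 1:1): theoretical n(Cl2) = 2.86180 mol; at 69.82% yield, n(Cl2) = 1.99811 mol.
Step 2 (Cl2:PCl5 = 1:1): theoretical n(PCl5) = 1.99811 mol, so theoretical mass = 1.99811 × 208.22 = 416.047 g.
At 62.68% yield, actual mass of PCl5 = 416.047 × 0.6268 = 260.778 g.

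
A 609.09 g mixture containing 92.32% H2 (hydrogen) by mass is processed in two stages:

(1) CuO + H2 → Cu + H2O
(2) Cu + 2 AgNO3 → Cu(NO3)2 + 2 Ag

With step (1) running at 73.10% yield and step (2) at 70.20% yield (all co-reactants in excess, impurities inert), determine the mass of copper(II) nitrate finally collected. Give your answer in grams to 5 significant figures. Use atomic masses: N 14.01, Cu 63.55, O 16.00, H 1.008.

26848 g

Pure H2 = 609.09 × 0.9232 = 562.312 g.
M(H2) = 2(1.008) = 2.016 g/mol.
M(Cu(NO3)2) = 63.55 + 2(14.01) + 6(16.00) = 187.57 g/mol.
n(H2) = 562.312 / 2.016 = 278.925 mol.
Step 1 (H2:Cu = 1:1): theoretical n(Cu) = 278.925 mol; at 73.10% yield, n(Cu) = 203.894 mol.
Step 2 (Cu:Cu(NO3)2 = 1:1): theoretical n(Cu(NO3)2) = 203.894 mol, so theoretical mass = 203.894 × 187.57 = 38244.4 g.
At 70.20% yield, actual mass of Cu(NO3)2 = 38244.4 × 0.7020 = 26847.5 g.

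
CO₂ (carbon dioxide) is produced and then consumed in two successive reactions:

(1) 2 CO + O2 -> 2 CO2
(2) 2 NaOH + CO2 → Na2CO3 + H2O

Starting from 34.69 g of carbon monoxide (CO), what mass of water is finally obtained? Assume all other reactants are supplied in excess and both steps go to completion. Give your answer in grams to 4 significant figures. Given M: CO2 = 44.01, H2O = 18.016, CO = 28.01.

22.31 g

n(CO) = 34.690 / 28.01 = 1.2385 mol.
Step 1 gives a 2:2 ratio of CO to CO2, so n(CO2) = 1.2385 mol.
In step 2 the CO2:H2O ratio is 1:1, so n(H2O) = 1.2385 mol.
Mass of H2O = 1.2385 × 18.016 = 22.313 g.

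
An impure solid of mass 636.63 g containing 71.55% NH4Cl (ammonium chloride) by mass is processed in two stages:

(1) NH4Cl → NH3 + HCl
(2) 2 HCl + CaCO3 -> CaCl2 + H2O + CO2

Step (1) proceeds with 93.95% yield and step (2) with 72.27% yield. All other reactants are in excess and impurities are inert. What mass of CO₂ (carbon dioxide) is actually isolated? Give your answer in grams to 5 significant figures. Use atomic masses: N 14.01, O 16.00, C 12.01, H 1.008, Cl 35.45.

Pure NH4Cl = 636.63 × 0.7155 = 455.509 g.
M(NH4Cl) = 14.01 + 4(1.008) + 35.45 = 53.492 g/mol.
M(CO2) = 12.01 + 2(16.00) = 44.01 g/mol.
n(NH4Cl) = 455.509 / 53.492 = 8.51546 mol.
Step 1 (NH4Cl:HCl = 1:1): theoretical n(HCl) = 8.51546 mol; at 93.95% yield, n(HCl) = 8.00027 mol.
Step 2 (HCl:CO2 = 2:1): theoretical n(CO2) = 4.00014 mol, so theoretical mass = 4.00014 × 44.01 = 176.046 g.
At 72.27% yield, actual mass of CO2 = 176.046 × 0.7227 = 127.228 g.

127.23 g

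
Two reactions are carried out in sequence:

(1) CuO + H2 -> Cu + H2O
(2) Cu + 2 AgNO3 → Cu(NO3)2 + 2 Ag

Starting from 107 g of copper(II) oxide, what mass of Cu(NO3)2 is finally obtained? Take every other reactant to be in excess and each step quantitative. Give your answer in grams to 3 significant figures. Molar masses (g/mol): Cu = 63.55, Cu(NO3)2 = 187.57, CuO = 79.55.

n(CuO) = 107.0 / 79.55 = 1.345 mol.
Step 1 gives a 1:1 ratio of CuO to Cu, so n(Cu) = 1.345 mol.
In step 2 the Cu:Cu(NO3)2 ratio is 1:1, so n(Cu(NO3)2) = 1.345 mol.
Mass of Cu(NO3)2 = 1.345 × 187.57 = 252.3 g.

252 g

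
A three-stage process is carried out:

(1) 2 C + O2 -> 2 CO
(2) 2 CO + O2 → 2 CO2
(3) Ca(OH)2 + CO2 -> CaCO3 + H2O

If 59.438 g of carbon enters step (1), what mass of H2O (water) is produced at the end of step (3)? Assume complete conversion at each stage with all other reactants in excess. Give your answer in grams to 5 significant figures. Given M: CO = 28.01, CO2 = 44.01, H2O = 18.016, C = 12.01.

n(C) = 59.438 / 12.01 = 4.94904 mol.
Reaction (1): C→CO ratio 2:2 ⇒ n(CO) = 4.94904 mol.
Reaction (2): CO→CO2 ratio 2:2 ⇒ n(CO2) = 4.94904 mol.
Reaction (3): CO2→H2O ratio 1:1 ⇒ n(H2O) = 4.94904 mol.
Mass of H2O = 4.94904 × 18.016 = 89.1619 g.

89.162 g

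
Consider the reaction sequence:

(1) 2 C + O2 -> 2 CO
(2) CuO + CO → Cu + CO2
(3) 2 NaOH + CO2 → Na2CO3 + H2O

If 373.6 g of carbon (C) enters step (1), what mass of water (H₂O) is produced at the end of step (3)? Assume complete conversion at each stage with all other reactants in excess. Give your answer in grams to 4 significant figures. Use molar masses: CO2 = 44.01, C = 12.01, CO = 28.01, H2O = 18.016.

n(C) = 373.6 / 12.01 = 31.107 mol.
Reaction (1): C→CO ratio 2:2 ⇒ n(CO) = 31.107 mol.
Reaction (2): CO→CO2 ratio 1:1 ⇒ n(CO2) = 31.107 mol.
Reaction (3): CO2→H2O ratio 1:1 ⇒ n(H2O) = 31.107 mol.
Mass of H2O = 31.107 × 18.016 = 560.43 g.

560.4 g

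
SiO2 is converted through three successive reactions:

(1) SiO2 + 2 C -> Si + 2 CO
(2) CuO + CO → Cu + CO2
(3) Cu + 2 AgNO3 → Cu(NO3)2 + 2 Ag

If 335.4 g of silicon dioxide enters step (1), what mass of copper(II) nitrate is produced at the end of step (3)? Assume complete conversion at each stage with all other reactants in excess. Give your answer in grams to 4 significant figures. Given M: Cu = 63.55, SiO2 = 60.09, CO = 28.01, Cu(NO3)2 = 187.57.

n(SiO2) = 335.4 / 60.09 = 5.5816 mol.
Reaction (1): SiO2→CO ratio 1:2 ⇒ n(CO) = 11.163 mol.
Reaction (2): CO→Cu ratio 1:1 ⇒ n(Cu) = 11.163 mol.
Reaction (3): Cu→Cu(NO3)2 ratio 1:1 ⇒ n(Cu(NO3)2) = 11.163 mol.
Mass of Cu(NO3)2 = 11.163 × 187.57 = 2093.9 g.

2094 g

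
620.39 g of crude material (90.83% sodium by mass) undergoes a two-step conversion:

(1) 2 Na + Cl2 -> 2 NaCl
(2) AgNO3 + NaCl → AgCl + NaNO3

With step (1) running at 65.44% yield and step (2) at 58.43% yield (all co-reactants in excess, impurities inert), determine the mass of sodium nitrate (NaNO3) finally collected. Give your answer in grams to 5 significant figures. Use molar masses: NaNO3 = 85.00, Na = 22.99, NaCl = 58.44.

796.62 g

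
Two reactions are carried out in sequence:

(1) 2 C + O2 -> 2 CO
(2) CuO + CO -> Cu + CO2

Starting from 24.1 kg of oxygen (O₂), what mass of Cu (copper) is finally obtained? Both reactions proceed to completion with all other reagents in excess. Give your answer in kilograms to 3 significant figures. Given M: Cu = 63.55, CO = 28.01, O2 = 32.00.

24.1 kg = 24100 g.
n(O2) = 24100 / 32.00 = 753.1 mol.
Step 1 gives a 1:2 ratio of O2 to CO, so n(CO) = 1506 mol.
In step 2 the CO:Cu ratio is 1:1, so n(Cu) = 1506 mol.
Mass of Cu = 1506 × 63.55 = 95720 g = 95.7 kg.

95.7 kg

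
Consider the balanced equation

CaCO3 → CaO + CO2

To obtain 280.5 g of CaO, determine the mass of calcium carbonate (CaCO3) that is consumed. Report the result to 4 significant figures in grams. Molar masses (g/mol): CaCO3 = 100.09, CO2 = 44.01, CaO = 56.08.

500.6 g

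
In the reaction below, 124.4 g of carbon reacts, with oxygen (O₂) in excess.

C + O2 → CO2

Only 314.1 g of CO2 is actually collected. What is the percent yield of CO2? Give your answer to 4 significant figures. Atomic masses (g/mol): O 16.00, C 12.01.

68.90 %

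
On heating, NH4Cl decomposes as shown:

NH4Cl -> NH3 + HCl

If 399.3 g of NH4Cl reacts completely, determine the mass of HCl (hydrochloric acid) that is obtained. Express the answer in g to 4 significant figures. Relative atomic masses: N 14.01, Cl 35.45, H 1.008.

272.1 g

M(NH4Cl) = 14.01 + 4(1.008) + 35.45 = 53.492 g/mol.
M(HCl) = 1.008 + 35.45 = 36.458 g/mol.
n(NH4Cl) = 399.30 g / 53.492 g/mol = 7.4647 mol.
From the equation the NH4Cl:HCl mole ratio is 1:1, so n(HCl) = 7.4647 × 1/1 = 7.4647 mol.
Mass of HCl = 7.4647 mol × 36.458 g/mol = 272.15 g.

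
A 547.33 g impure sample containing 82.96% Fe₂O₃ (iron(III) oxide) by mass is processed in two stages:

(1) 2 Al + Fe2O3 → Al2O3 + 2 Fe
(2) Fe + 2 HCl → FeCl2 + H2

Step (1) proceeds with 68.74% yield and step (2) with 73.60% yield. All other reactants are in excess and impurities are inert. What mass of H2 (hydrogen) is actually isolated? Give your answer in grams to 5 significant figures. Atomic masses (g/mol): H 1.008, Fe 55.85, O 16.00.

5.7999 g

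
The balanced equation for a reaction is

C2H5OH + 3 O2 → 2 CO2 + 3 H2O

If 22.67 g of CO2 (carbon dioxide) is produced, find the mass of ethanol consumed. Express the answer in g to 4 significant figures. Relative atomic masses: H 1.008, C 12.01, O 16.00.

11.87 g

M(CO2) = 12.01 + 2(16.00) = 44.01 g/mol.
M(C2H5OH) = 2(12.01) + 6(1.008) + 16.00 = 46.068 g/mol.
n(CO2) = 22.670 g / 44.01 g/mol = 0.51511 mol.
From the equation the CO2:C2H5OH mole ratio is 2:1, so n(C2H5OH) = 0.51511 × 1/2 = 0.25756 mol.
Mass of C2H5OH = 0.25756 mol × 46.068 g/mol = 11.865 g.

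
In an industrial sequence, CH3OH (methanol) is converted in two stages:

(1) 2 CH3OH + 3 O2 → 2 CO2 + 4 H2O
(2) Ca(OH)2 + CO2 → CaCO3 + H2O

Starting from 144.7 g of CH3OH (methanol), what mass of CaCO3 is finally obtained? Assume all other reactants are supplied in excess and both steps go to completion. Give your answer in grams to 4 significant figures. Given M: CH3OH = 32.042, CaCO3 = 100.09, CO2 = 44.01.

452.0 g

n(CH3OH) = 144.70 / 32.042 = 4.5159 mol.
Step 1 gives a 2:2 ratio of CH3OH to CO2, so n(CO2) = 4.5159 mol.
In step 2 the CO2:CaCO3 ratio is 1:1, so n(CaCO3) = 4.5159 mol.
Mass of CaCO3 = 4.5159 × 100.09 = 452.00 g.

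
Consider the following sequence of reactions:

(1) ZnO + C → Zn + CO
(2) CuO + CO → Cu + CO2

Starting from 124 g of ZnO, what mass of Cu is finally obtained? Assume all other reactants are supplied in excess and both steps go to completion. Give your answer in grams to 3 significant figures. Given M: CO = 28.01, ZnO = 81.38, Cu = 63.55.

96.8 g

n(ZnO) = 124.0 / 81.38 = 1.524 mol.
Step 1 gives a 1:1 ratio of ZnO to CO, so n(CO) = 1.524 mol.
In step 2 the CO:Cu ratio is 1:1, so n(Cu) = 1.524 mol.
Mass of Cu = 1.524 × 63.55 = 96.83 g.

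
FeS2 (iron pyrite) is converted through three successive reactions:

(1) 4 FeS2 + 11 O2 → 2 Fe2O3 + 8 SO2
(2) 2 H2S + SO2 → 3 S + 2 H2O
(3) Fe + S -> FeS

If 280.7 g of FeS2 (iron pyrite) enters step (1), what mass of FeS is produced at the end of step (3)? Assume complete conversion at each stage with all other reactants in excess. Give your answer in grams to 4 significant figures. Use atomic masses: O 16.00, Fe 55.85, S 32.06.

1234 g

M(FeS2) = 55.85 + 2(32.06) = 119.97 g/mol.
M(FeS) = 55.85 + 32.06 = 87.91 g/mol.
n(FeS2) = 280.7 / 119.97 = 2.3398 mol.
Reaction (1): FeS2→SO2 ratio 4:8 ⇒ n(SO2) = 4.6795 mol.
Reaction (2): SO2→S ratio 1:3 ⇒ n(S) = 14.039 mol.
Reaction (3): S→FeS ratio 1:1 ⇒ n(FeS) = 14.039 mol.
Mass of FeS = 14.039 × 87.91 = 1234.1 g.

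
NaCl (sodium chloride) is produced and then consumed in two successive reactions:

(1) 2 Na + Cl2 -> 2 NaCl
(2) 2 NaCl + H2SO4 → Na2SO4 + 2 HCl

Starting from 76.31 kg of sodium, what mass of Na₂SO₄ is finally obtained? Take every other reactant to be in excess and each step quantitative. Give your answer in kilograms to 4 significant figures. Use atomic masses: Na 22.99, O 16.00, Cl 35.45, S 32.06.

M(Na) = 22.99 g/mol.
M(Na2SO4) = 2(22.99) + 32.06 + 4(16.00) = 142.04 g/mol.
76.31 kg = 76310 g.
n(Na) = 76310 / 22.99 = 3319.3 mol.
Step 1 gives a 2:2 ratio of Na to NaCl, so n(NaCl) = 3319.3 mol.
In step 2 the NaCl:Na2SO4 ratio is 2:1, so n(Na2SO4) = 1659.6 mol.
Mass of Na2SO4 = 1659.6 × 142.04 = 235730 g = 235.7 kg.

235.7 kg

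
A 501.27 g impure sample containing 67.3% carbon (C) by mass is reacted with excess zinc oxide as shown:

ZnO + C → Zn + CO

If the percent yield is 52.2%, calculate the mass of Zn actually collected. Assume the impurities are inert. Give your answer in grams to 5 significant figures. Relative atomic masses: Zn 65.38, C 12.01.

958.65 g

Pure C available = 501.27 g × 0.673 = 337.355 g.
M(C) = 12.01 g/mol.
M(Zn) = 65.38 g/mol.
n(C) = 337.355 g / 12.01 g/mol = 28.0895 mol.
From the equation the C:Zn mole ratio is 1:1, so n(Zn) = 28.0895 × 1/1 = 28.0895 mol.
Mass of Zn = 28.0895 mol × 65.38 g/mol = 1836.49 g.
Actual mass collected = 1836.49 g × 0.522 = 958.648 g.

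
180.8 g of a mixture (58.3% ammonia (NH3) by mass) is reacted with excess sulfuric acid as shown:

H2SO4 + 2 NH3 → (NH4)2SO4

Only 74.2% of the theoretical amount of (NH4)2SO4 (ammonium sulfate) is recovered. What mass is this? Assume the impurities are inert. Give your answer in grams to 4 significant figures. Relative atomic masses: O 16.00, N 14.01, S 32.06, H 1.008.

Pure NH3 available = 180.8 g × 0.583 = 105.41 g.
M(NH3) = 14.01 + 3(1.008) = 17.034 g/mol.
M((NH4)2SO4) = 2(14.01) + 8(1.008) + 32.06 + 4(16.00) = 132.144 g/mol.
n(NH3) = 105.41 g / 17.034 g/mol = 6.1880 mol.
From the equation the NH3:(NH4)2SO4 mole ratio is 2:1, so n((NH4)2SO4) = 6.1880 × 1/2 = 3.0940 mol.
Mass of (NH4)2SO4 = 3.0940 mol × 132.144 g/mol = 408.85 g.
Actual mass collected = 408.85 g × 0.742 = 303.37 g.

303.4 g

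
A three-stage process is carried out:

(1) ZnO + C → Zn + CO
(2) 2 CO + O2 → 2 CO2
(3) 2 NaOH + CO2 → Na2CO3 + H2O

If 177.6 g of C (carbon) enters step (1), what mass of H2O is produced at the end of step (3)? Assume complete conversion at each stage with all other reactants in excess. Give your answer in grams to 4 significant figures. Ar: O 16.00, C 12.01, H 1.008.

266.4 g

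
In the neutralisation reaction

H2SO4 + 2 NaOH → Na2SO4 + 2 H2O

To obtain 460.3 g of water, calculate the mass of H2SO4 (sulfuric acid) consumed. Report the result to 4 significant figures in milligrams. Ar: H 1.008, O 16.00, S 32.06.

1253000 mg

M(H2O) = 2(1.008) + 16.00 = 18.016 g/mol.
M(H2SO4) = 2(1.008) + 32.06 + 4(16.00) = 98.076 g/mol.
n(H2O) = 460.30 g / 18.016 g/mol = 25.550 mol.
From the equation the H2O:H2SO4 mole ratio is 2:1, so n(H2SO4) = 25.550 × 1/2 = 12.775 mol.
Mass of H2SO4 = 12.775 mol × 98.076 g/mol = 1252.9 g.
Converting to mg: 1252.9 g = 1253000 mg.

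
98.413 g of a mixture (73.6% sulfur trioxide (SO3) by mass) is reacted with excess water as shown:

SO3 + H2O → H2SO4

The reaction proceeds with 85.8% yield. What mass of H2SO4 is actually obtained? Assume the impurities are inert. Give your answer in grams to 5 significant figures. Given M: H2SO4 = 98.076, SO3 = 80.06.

76.132 g

Pure SO3 available = 98.413 g × 0.736 = 72.4320 g.
n(SO3) = 72.4320 g / 80.06 g/mol = 0.904721 mol.
From the equation the SO3:H2SO4 mole ratio is 1:1, so n(H2SO4) = 0.904721 × 1/1 = 0.904721 mol.
Mass of H2SO4 = 0.904721 mol × 98.076 g/mol = 88.7314 g.
Actual mass collected = 88.7314 g × 0.858 = 76.1316 g.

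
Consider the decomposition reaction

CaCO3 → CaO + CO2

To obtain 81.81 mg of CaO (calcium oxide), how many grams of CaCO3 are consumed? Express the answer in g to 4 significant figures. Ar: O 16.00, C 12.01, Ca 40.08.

0.1460 g

M(CaO) = 40.08 + 16.00 = 56.08 g/mol.
M(CaCO3) = 40.08 + 12.01 + 3(16.00) = 100.09 g/mol.
Convert: 81.81 mg = 0.081810 g.
n(CaO) = 0.081810 g / 56.08 g/mol = 0.0014588 mol.
From the equation the CaO:CaCO3 mole ratio is 1:1, so n(CaCO3) = 0.0014588 × 1/1 = 0.0014588 mol.
Mass of CaCO3 = 0.0014588 mol × 100.09 g/mol = 0.14601 g.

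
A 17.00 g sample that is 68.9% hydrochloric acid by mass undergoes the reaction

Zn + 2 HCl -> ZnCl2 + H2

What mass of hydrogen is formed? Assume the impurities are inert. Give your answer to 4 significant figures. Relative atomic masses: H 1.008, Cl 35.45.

Mass of pure HCl = 17.00 g × 0.689 = 11.713 g.
M(HCl) = 1.008 + 35.45 = 36.458 g/mol.
M(H2) = 2(1.008) = 2.016 g/mol.
n(HCl) = 11.713 g / 36.458 g/mol = 0.32127 mol.
From the equation the HCl:H2 mole ratio is 2:1, so n(H2) = 0.32127 × 1/2 = 0.16064 mol.
Mass of H2 = 0.16064 mol × 2.016 g/mol = 0.32384 g.

0.3238 g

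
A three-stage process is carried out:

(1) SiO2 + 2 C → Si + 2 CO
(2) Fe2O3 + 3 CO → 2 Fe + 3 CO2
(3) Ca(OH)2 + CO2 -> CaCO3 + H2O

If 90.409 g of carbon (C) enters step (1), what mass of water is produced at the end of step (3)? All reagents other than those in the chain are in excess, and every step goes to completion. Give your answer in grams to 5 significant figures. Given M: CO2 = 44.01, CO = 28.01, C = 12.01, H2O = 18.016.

n(C) = 90.409 / 12.01 = 7.52781 mol.
Reaction (1): C→CO ratio 2:2 ⇒ n(CO) = 7.52781 mol.
Reaction (2): CO→CO2 ratio 3:3 ⇒ n(CO2) = 7.52781 mol.
Reaction (3): CO2→H2O ratio 1:1 ⇒ n(H2O) = 7.52781 mol.
Mass of H2O = 7.52781 × 18.016 = 135.621 g.

135.62 g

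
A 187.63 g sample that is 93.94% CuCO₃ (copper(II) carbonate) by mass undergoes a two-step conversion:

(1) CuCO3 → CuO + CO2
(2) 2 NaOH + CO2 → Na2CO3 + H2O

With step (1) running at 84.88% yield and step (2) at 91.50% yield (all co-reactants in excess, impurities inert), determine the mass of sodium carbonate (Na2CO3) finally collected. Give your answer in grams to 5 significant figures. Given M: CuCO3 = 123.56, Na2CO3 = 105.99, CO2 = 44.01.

Pure CuCO3 = 187.63 × 0.9394 = 176.260 g.
n(CuCO3) = 176.260 / 123.56 = 1.42651 mol.
Step 1 (CuCO3:CO2 = 1:1): theoretical n(CO2) = 1.42651 mol; at 84.88% yield, n(CO2) = 1.21082 mol.
Step 2 (CO2:Na2CO3 = 1:1): theoretical n(Na2CO3) = 1.21082 mol, so theoretical mass = 1.21082 × 105.99 = 128.335 g.
At 91.50% yield, actual mass of Na2CO3 = 128.335 × 0.9150 = 117.427 g.

117.43 g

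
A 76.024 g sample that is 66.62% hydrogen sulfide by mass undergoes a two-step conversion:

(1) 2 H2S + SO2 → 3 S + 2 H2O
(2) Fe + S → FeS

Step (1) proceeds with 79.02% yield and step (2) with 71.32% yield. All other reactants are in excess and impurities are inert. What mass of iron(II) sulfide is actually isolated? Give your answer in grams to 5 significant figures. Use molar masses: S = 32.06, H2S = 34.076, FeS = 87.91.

110.45 g

Pure H2S = 76.024 × 0.6662 = 50.6472 g.
n(H2S) = 50.6472 / 34.076 = 1.48630 mol.
Step 1 (H2S:S = 2:3): theoretical n(S) = 2.22945 mol; at 79.02% yield, n(S) = 1.76171 mol.
Step 2 (S:FeS = 1:1): theoretical n(FeS) = 1.76171 mol, so theoretical mass = 1.76171 × 87.91 = 154.872 g.
At 71.32% yield, actual mass of FeS = 154.872 × 0.7132 = 110.455 g.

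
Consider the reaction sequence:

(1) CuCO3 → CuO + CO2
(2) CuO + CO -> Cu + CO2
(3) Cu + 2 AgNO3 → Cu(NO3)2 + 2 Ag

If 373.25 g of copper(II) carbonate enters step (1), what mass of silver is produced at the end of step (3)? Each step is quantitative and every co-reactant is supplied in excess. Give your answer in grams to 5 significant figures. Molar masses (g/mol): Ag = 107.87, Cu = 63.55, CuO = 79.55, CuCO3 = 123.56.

651.71 g

n(CuCO3) = 373.25 / 123.56 = 3.02080 mol.
Reaction (1): CuCO3→CuO ratio 1:1 ⇒ n(CuO) = 3.02080 mol.
Reaction (2): CuO→Cu ratio 1:1 ⇒ n(Cu) = 3.02080 mol.
Reaction (3): Cu→Ag ratio 1:2 ⇒ n(Ag) = 6.04160 mol.
Mass of Ag = 6.04160 × 107.87 = 651.707 g.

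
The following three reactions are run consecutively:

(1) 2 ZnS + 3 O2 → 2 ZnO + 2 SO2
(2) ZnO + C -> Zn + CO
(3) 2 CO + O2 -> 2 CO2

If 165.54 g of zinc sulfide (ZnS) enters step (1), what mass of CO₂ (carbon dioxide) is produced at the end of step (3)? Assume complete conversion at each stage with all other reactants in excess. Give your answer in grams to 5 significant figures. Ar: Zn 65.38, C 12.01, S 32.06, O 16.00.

M(ZnS) = 65.38 + 32.06 = 97.44 g/mol.
M(CO2) = 12.01 + 2(16.00) = 44.01 g/mol.
n(ZnS) = 165.54 / 97.44 = 1.69889 mol.
Reaction (1): ZnS→ZnO ratio 2:2 ⇒ n(ZnO) = 1.69889 mol.
Reaction (2): ZnO→CO ratio 1:1 ⇒ n(CO) = 1.69889 mol.
Reaction (3): CO→CO2 ratio 2:2 ⇒ n(CO2) = 1.69889 mol.
Mass of CO2 = 1.69889 × 44.01 = 74.7682 g.

74.768 g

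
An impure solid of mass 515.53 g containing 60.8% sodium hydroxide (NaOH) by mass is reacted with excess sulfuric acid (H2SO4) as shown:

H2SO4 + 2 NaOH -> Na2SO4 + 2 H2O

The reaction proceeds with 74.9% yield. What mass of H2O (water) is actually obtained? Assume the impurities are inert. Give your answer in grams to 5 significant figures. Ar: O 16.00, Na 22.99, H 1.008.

105.74 g

Pure NaOH available = 515.53 g × 0.608 = 313.442 g.
M(NaOH) = 22.99 + 16.00 + 1.008 = 39.998 g/mol.
M(H2O) = 2(1.008) + 16.00 = 18.016 g/mol.
n(NaOH) = 313.442 g / 39.998 g/mol = 7.83645 mol.
From the equation the NaOH:H2O mole ratio is 2:2, so n(H2O) = 7.83645 × 2/2 = 7.83645 mol.
Mass of H2O = 7.83645 mol × 18.016 g/mol = 141.181 g.
Actual mass collected = 141.181 g × 0.749 = 105.745 g.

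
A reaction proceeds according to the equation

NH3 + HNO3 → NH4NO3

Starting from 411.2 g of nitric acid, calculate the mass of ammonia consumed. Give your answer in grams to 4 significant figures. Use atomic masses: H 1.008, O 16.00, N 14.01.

M(HNO3) = 1.008 + 14.01 + 3(16.00) = 63.018 g/mol.
M(NH3) = 14.01 + 3(1.008) = 17.034 g/mol.
n(HNO3) = 411.20 g / 63.018 g/mol = 6.5251 mol.
From the equation the HNO3:NH3 mole ratio is 1:1, so n(NH3) = 6.5251 × 1/1 = 6.5251 mol.
Mass of NH3 = 6.5251 mol × 17.034 g/mol = 111.15 g.

111.1 g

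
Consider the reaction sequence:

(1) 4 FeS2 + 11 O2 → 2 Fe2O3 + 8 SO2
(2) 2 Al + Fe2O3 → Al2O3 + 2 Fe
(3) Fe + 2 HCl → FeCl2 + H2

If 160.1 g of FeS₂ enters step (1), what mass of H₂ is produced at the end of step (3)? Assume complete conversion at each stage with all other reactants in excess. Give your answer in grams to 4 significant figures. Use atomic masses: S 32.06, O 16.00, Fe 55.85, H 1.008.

2.690 g

M(FeS2) = 55.85 + 2(32.06) = 119.97 g/mol.
M(H2) = 2(1.008) = 2.016 g/mol.
n(FeS2) = 160.1 / 119.97 = 1.3345 mol.
Reaction (1): FeS2→Fe2O3 ratio 4:2 ⇒ n(Fe2O3) = 0.66725 mol.
Reaction (2): Fe2O3→Fe ratio 1:2 ⇒ n(Fe) = 1.3345 mol.
Reaction (3): Fe→H2 ratio 1:1 ⇒ n(H2) = 1.3345 mol.
Mass of H2 = 1.3345 × 2.016 = 2.6904 g.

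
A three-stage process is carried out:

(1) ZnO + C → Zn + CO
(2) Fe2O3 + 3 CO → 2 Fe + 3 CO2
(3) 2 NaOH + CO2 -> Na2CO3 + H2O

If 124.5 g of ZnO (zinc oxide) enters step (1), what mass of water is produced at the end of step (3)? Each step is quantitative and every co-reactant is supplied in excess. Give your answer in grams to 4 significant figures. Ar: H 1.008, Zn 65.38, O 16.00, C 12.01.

27.56 g

M(ZnO) = 65.38 + 16.00 = 81.38 g/mol.
M(H2O) = 2(1.008) + 16.00 = 18.016 g/mol.
n(ZnO) = 124.5 / 81.38 = 1.5299 mol.
Reaction (1): ZnO→CO ratio 1:1 ⇒ n(CO) = 1.5299 mol.
Reaction (2): CO→CO2 ratio 3:3 ⇒ n(CO2) = 1.5299 mol.
Reaction (3): CO2→H2O ratio 1:1 ⇒ n(H2O) = 1.5299 mol.
Mass of H2O = 1.5299 × 18.016 = 27.562 g.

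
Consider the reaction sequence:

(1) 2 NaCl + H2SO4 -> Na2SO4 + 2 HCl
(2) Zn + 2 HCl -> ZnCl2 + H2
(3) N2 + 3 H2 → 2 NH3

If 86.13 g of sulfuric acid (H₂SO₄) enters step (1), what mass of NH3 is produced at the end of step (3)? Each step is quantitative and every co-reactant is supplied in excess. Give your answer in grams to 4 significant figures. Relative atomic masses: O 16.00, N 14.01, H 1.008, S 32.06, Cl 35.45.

9.973 g

M(H2SO4) = 2(1.008) + 32.06 + 4(16.00) = 98.076 g/mol.
M(NH3) = 14.01 + 3(1.008) = 17.034 g/mol.
n(H2SO4) = 86.13 / 98.076 = 0.87820 mol.
Reaction (1): H2SO4→HCl ratio 1:2 ⇒ n(HCl) = 1.7564 mol.
Reaction (2): HCl→H2 ratio 2:1 ⇒ n(H2) = 0.87820 mol.
Reaction (3): H2→NH3 ratio 3:2 ⇒ n(NH3) = 0.58546 mol.
Mass of NH3 = 0.58546 × 17.034 = 9.9728 g.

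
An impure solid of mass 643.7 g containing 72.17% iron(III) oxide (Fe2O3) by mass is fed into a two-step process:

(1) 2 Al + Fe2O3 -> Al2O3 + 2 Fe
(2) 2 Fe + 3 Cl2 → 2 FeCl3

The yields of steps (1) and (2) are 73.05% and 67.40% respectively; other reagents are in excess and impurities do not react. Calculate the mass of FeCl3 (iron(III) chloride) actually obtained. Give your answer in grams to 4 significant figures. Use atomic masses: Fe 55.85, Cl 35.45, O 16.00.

Pure Fe2O3 = 643.7 × 0.7217 = 464.56 g.
M(Fe2O3) = 2(55.85) + 3(16.00) = 159.70 g/mol.
M(FeCl3) = 55.85 + 3(35.45) = 162.20 g/mol.
n(Fe2O3) = 464.56 / 159.70 = 2.9089 mol.
Step 1 (Fe2O3:Fe = 1:2): theoretical n(Fe) = 5.8179 mol; at 73.05% yield, n(Fe) = 4.2500 mol.
Step 2 (Fe:FeCl3 = 2:2): theoretical n(FeCl3) = 4.2500 mol, so theoretical mass = 4.2500 × 162.20 = 689.34 g.
At 67.40% yield, actual mass of FeCl3 = 689.34 × 0.6740 = 464.62 g.

464.6 g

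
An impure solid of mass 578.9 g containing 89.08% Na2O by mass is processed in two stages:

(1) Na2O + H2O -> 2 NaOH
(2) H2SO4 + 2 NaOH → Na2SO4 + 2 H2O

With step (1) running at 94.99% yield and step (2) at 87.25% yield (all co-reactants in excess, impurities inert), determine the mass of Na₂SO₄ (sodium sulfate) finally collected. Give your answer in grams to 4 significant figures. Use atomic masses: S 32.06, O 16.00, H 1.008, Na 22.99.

Pure Na2O = 578.9 × 0.8908 = 515.68 g.
M(Na2O) = 2(22.99) + 16.00 = 61.98 g/mol.
M(Na2SO4) = 2(22.99) + 32.06 + 4(16.00) = 142.04 g/mol.
n(Na2O) = 515.68 / 61.98 = 8.3202 mol.
Step 1 (Na2O:NaOH = 1:2): theoretical n(NaOH) = 16.640 mol; at 94.99% yield, n(NaOH) = 15.807 mol.
Step 2 (NaOH:Na2SO4 = 2:1): theoretical n(Na2SO4) = 7.9033 mol, so theoretical mass = 7.9033 × 142.04 = 1122.6 g.
At 87.25% yield, actual mass of Na2SO4 = 1122.6 × 0.8725 = 979.46 g.

979.5 g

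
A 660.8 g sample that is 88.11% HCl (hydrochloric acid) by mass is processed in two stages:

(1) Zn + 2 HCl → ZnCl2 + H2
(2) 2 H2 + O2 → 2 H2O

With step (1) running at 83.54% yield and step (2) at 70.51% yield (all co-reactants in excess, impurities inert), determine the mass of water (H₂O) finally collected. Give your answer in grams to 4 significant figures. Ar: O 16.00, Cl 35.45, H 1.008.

84.74 g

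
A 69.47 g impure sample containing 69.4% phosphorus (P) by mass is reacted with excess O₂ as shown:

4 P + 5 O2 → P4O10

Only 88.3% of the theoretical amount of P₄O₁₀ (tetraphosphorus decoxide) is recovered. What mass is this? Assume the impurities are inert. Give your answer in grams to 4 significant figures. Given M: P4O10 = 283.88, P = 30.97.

97.56 g

Pure P available = 69.47 g × 0.694 = 48.212 g.
n(P) = 48.212 g / 30.97 g/mol = 1.5567 mol.
From the equation the P:P4O10 mole ratio is 4:1, so n(P4O10) = 1.5567 × 1/4 = 0.38918 mol.
Mass of P4O10 = 0.38918 mol × 283.88 g/mol = 110.48 g.
Actual mass collected = 110.48 g × 0.883 = 97.555 g.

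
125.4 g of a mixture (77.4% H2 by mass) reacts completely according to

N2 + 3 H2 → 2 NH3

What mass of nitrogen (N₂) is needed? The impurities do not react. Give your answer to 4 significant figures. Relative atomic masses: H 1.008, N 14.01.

449.7 g

Mass of pure H2 = 125.4 g × 0.774 = 97.060 g.
M(H2) = 2(1.008) = 2.016 g/mol.
M(N2) = 2(14.01) = 28.02 g/mol.
n(H2) = 97.060 g / 2.016 g/mol = 48.145 mol.
From the equation the H2:N2 mole ratio is 3:1, so n(N2) = 48.145 × 1/3 = 16.048 mol.
Mass of N2 = 16.048 mol × 28.02 g/mol = 449.67 g.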